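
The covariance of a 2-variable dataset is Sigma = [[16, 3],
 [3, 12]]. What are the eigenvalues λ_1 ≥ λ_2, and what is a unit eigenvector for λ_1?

Step 1 — characteristic polynomial of 2×2 Sigma:
  det(Sigma - λI) = λ² - trace · λ + det = 0.
  trace = 16 + 12 = 28, det = 16·12 - (3)² = 183.
Step 2 — discriminant:
  Δ = trace² - 4·det = 784 - 732 = 52.
Step 3 — eigenvalues:
  λ = (trace ± √Δ)/2 = (28 ± 7.2111)/2,
  λ_1 = 17.6056,  λ_2 = 10.3944.

Step 4 — unit eigenvector for λ_1: solve (Sigma - λ_1 I)v = 0. First row:
  (16 - 17.6056)·v_x + (3)·v_y = 0, i.e. (-1.6056)·v_x + (3)·v_y = 0,
  so v ∝ (b, λ_1 - a) = (3, 1.6056) = u.
  ||u|| = √((3)² + (1.6056)²) = √(11.5778) ≈ 3.4026,
  v_1 = u/||u|| ≈ (0.8817, 0.4719) (||v_1|| = 1).

λ_1 = 17.6056,  λ_2 = 10.3944;  v_1 ≈ (0.8817, 0.4719)


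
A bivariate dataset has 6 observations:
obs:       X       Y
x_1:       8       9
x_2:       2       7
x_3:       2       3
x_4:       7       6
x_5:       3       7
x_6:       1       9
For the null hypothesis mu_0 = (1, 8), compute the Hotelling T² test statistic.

Step 1 — sample mean vector:
  mean(X) = (8 + 2 + 2 + 7 + 3 + 1) / 6 = 23/6 = 3.8333
  mean(Y) = (9 + 7 + 3 + 6 + 7 + 9) / 6 = 41/6 = 6.8333
  x̄ = (3.8333, 6.8333),  deviation x̄ - mu_0 = (3.8333, 6.8333) - (1, 8) = (2.8333, -1.1667).

Step 2 — sample covariance matrix, S[i,j] = (1/(n-1)) · Σ_k (x_{k,i} - mean_i) · (x_{k,j} - mean_j), divisor n-1 = 5:
  S[X,X] = ((4.1667)·(4.1667) + (-1.8333)·(-1.8333) + (-1.8333)·(-1.8333) + (3.1667)·(3.1667) + (-0.8333)·(-0.8333) + (-2.8333)·(-2.8333)) / 5 = 42.8333/5 = 8.5667
  S[X,Y] = ((4.1667)·(2.1667) + (-1.8333)·(0.1667) + (-1.8333)·(-3.8333) + (3.1667)·(-0.8333) + (-0.8333)·(0.1667) + (-2.8333)·(2.1667)) / 5 = 6.8333/5 = 1.3667
  S[Y,Y] = ((2.1667)·(2.1667) + (0.1667)·(0.1667) + (-3.8333)·(-3.8333) + (-0.8333)·(-0.8333) + (0.1667)·(0.1667) + (2.1667)·(2.1667)) / 5 = 24.8333/5 = 4.9667
  S = [[8.5667, 1.3667],
 [1.3667, 4.9667]].

Step 3 — invert S. det(S) = 8.5667·4.9667 - (1.3667)² = 40.68.
  S^{-1} = (1/det) · [[d, -b], [-b, a]] = [[0.1221, -0.0336],
 [-0.0336, 0.2106]].

Step 4 — quadratic form (x̄ - mu_0)^T · S^{-1} · (x̄ - mu_0):
  S^{-1} · (x̄ - mu_0) = (0.3851, -0.3409),
  (x̄ - mu_0)^T · [...] = (2.8333)·(0.3851) + (-1.1667)·(-0.3409) = 1.4889.

Step 5 — scale by n: T² = 6 · 1.4889 = 8.9331.

T² ≈ 8.9331


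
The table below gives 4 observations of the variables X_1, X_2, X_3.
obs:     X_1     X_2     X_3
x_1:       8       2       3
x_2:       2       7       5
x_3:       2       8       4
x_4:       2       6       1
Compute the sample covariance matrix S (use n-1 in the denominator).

Step 1 — column means:
  mean(X_1) = (8 + 2 + 2 + 2) / 4 = 14/4 = 3.5
  mean(X_2) = (2 + 7 + 8 + 6) / 4 = 23/4 = 5.75
  mean(X_3) = (3 + 5 + 4 + 1) / 4 = 13/4 = 3.25

Step 2 — sample covariance S[i,j] = (1/(n-1)) · Σ_k (x_{k,i} - mean_i) · (x_{k,j} - mean_j), with n-1 = 3.
  S[X_1,X_1] = ((4.5)·(4.5) + (-1.5)·(-1.5) + (-1.5)·(-1.5) + (-1.5)·(-1.5)) / 3 = 27/3 = 9
  S[X_1,X_2] = ((4.5)·(-3.75) + (-1.5)·(1.25) + (-1.5)·(2.25) + (-1.5)·(0.25)) / 3 = -22.5/3 = -7.5
  S[X_1,X_3] = ((4.5)·(-0.25) + (-1.5)·(1.75) + (-1.5)·(0.75) + (-1.5)·(-2.25)) / 3 = -1.5/3 = -0.5
  S[X_2,X_2] = ((-3.75)·(-3.75) + (1.25)·(1.25) + (2.25)·(2.25) + (0.25)·(0.25)) / 3 = 20.75/3 = 6.9167
  S[X_2,X_3] = ((-3.75)·(-0.25) + (1.25)·(1.75) + (2.25)·(0.75) + (0.25)·(-2.25)) / 3 = 4.25/3 = 1.4167
  S[X_3,X_3] = ((-0.25)·(-0.25) + (1.75)·(1.75) + (0.75)·(0.75) + (-2.25)·(-2.25)) / 3 = 8.75/3 = 2.9167

S is symmetric (S[j,i] = S[i,j]). Assembling:

S = [[9, -7.5, -0.5],
 [-7.5, 6.9167, 1.4167],
 [-0.5, 1.4167, 2.9167]]


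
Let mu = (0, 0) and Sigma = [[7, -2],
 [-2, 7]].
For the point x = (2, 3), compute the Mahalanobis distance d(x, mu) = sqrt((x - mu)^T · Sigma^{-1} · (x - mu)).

Step 1 — centre the observation: (x - mu) = (2, 3).

Step 2 — invert Sigma. det(Sigma) = 7·7 - (-2)² = 45.
  Sigma^{-1} = (1/det) · [[d, -b], [-b, a]] = [[0.1556, 0.0444],
 [0.0444, 0.1556]].

Step 3 — form the quadratic (x - mu)^T · Sigma^{-1} · (x - mu):
  Sigma^{-1} · (x - mu) = (0.4444, 0.5556).
  (x - mu)^T · [Sigma^{-1} · (x - mu)] = (2)·(0.4444) + (3)·(0.5556) = 2.5556.

Step 4 — take square root: d = √(2.5556) ≈ 1.5986.

d(x, mu) = √(2.5556) ≈ 1.5986


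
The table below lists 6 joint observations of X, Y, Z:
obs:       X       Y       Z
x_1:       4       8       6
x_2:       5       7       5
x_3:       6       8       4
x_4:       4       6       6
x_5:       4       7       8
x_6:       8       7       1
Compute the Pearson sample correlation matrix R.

Step 1 — column means:
  mean(X) = (4 + 5 + 6 + 4 + 4 + 8) / 6 = 31/6 = 5.1667
  mean(Y) = (8 + 7 + 8 + 6 + 7 + 7) / 6 = 43/6 = 7.1667
  mean(Z) = (6 + 5 + 4 + 6 + 8 + 1) / 6 = 30/6 = 5

Step 2 — sample variances and covariances s[i,j] = (1/(n-1)) · Σ_k (x_{k,i} - mean_i) · (x_{k,j} - mean_j), with n-1 = 5:
  s[X,X] = ((-1.1667)·(-1.1667) + (-0.1667)·(-0.1667) + (0.8333)·(0.8333) + (-1.1667)·(-1.1667) + (-1.1667)·(-1.1667) + (2.8333)·(2.8333)) / 5 = 12.8333/5 = 2.5667
  s[X,Y] = ((-1.1667)·(0.8333) + (-0.1667)·(-0.1667) + (0.8333)·(0.8333) + (-1.1667)·(-1.1667) + (-1.1667)·(-0.1667) + (2.8333)·(-0.1667)) / 5 = 0.8333/5 = 0.1667
  s[X,Z] = ((-1.1667)·(1) + (-0.1667)·(0) + (0.8333)·(-1) + (-1.1667)·(1) + (-1.1667)·(3) + (2.8333)·(-4)) / 5 = -18/5 = -3.6
  s[Y,Y] = ((0.8333)·(0.8333) + (-0.1667)·(-0.1667) + (0.8333)·(0.8333) + (-1.1667)·(-1.1667) + (-0.1667)·(-0.1667) + (-0.1667)·(-0.1667)) / 5 = 2.8333/5 = 0.5667
  s[Y,Z] = ((0.8333)·(1) + (-0.1667)·(0) + (0.8333)·(-1) + (-1.1667)·(1) + (-0.1667)·(3) + (-0.1667)·(-4)) / 5 = -1/5 = -0.2
  s[Z,Z] = ((1)·(1) + (0)·(0) + (-1)·(-1) + (1)·(1) + (3)·(3) + (-4)·(-4)) / 5 = 28/5 = 5.6
  Sample standard deviations s_i = √(s[i,i]):
  s(X) = √(2.5667) = 1.6021
  s(Y) = √(0.5667) = 0.7528
  s(Z) = √(5.6) = 2.3664

Step 3 — r_{ij} = s_{ij} / (s_i · s_j):
  r[X,X] = 1 (diagonal).
  r[X,Y] = 0.1667 / (1.6021 · 0.7528) = 0.1667 / 1.206 = 0.1382
  r[X,Z] = -3.6 / (1.6021 · 2.3664) = -3.6 / 3.7912 = -0.9496
  r[Y,Y] = 1 (diagonal).
  r[Y,Z] = -0.2 / (0.7528 · 2.3664) = -0.2 / 1.7814 = -0.1123
  r[Z,Z] = 1 (diagonal).

R is symmetric with unit diagonal. Assembling:

R = [[1, 0.1382, -0.9496],
 [0.1382, 1, -0.1123],
 [-0.9496, -0.1123, 1]]


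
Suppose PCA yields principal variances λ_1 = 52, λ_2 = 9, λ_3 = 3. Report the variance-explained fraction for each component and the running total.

Step 1 — total variance = trace(Sigma) = Σ λ_i = 52 + 9 + 3 = 64.

Step 2 — fraction explained by component i = λ_i / Σ λ:
  PC1: 52/64 = 0.8125
  PC2: 9/64 = 0.1406
  PC3: 3/64 = 0.0469

Step 3 — cumulative fraction after k components = (λ_1 + ... + λ_k) / Σ λ:
  k = 1: 52/64 = 0.8125
  k = 2: (52 + 9)/64 = 61/64 = 0.9531
  k = 3: (52 + 9 + 3)/64 = 64/64 = 1

Summary (fraction, with percent):

explained: PC1 0.8125 (81.25%), PC2 0.1406 (14.06%), PC3 0.0469 (4.69%);  cumulative: 0.8125, 0.9531, 1


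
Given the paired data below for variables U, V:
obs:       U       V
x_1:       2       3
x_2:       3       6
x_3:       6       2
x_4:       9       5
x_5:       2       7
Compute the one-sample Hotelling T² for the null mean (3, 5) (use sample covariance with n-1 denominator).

Step 1 — sample mean vector:
  mean(U) = (2 + 3 + 6 + 9 + 2) / 5 = 22/5 = 4.4
  mean(V) = (3 + 6 + 2 + 5 + 7) / 5 = 23/5 = 4.6
  x̄ = (4.4, 4.6),  deviation x̄ - mu_0 = (4.4, 4.6) - (3, 5) = (1.4, -0.4).

Step 2 — sample covariance matrix, S[i,j] = (1/(n-1)) · Σ_k (x_{k,i} - mean_i) · (x_{k,j} - mean_j), divisor n-1 = 4:
  S[U,U] = ((-2.4)·(-2.4) + (-1.4)·(-1.4) + (1.6)·(1.6) + (4.6)·(4.6) + (-2.4)·(-2.4)) / 4 = 37.2/4 = 9.3
  S[U,V] = ((-2.4)·(-1.6) + (-1.4)·(1.4) + (1.6)·(-2.6) + (4.6)·(0.4) + (-2.4)·(2.4)) / 4 = -6.2/4 = -1.55
  S[V,V] = ((-1.6)·(-1.6) + (1.4)·(1.4) + (-2.6)·(-2.6) + (0.4)·(0.4) + (2.4)·(2.4)) / 4 = 17.2/4 = 4.3
  S = [[9.3, -1.55],
 [-1.55, 4.3]].

Step 3 — invert S. det(S) = 9.3·4.3 - (-1.55)² = 37.5875.
  S^{-1} = (1/det) · [[d, -b], [-b, a]] = [[0.1144, 0.0412],
 [0.0412, 0.2474]].

Step 4 — quadratic form (x̄ - mu_0)^T · S^{-1} · (x̄ - mu_0):
  S^{-1} · (x̄ - mu_0) = (0.1437, -0.0412),
  (x̄ - mu_0)^T · [...] = (1.4)·(0.1437) + (-0.4)·(-0.0412) = 0.2176.

Step 5 — scale by n: T² = 5 · 0.2176 = 1.0881.

T² ≈ 1.0881


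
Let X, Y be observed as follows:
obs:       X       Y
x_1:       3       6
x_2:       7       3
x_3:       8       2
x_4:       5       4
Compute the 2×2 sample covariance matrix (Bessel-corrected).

Step 1 — column means:
  mean(X) = (3 + 7 + 8 + 5) / 4 = 23/4 = 5.75
  mean(Y) = (6 + 3 + 2 + 4) / 4 = 15/4 = 3.75

Step 2 — sample covariance S[i,j] = (1/(n-1)) · Σ_k (x_{k,i} - mean_i) · (x_{k,j} - mean_j), with n-1 = 3.
  S[X,X] = ((-2.75)·(-2.75) + (1.25)·(1.25) + (2.25)·(2.25) + (-0.75)·(-0.75)) / 3 = 14.75/3 = 4.9167
  S[X,Y] = ((-2.75)·(2.25) + (1.25)·(-0.75) + (2.25)·(-1.75) + (-0.75)·(0.25)) / 3 = -11.25/3 = -3.75
  S[Y,Y] = ((2.25)·(2.25) + (-0.75)·(-0.75) + (-1.75)·(-1.75) + (0.25)·(0.25)) / 3 = 8.75/3 = 2.9167

S is symmetric (S[j,i] = S[i,j]). Assembling:

S = [[4.9167, -3.75],
 [-3.75, 2.9167]]


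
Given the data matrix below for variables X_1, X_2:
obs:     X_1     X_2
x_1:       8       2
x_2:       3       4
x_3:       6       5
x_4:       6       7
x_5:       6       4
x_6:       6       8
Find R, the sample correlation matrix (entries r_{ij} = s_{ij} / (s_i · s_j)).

Step 1 — column means:
  mean(X_1) = (8 + 3 + 6 + 6 + 6 + 6) / 6 = 35/6 = 5.8333
  mean(X_2) = (2 + 4 + 5 + 7 + 4 + 8) / 6 = 30/6 = 5

Step 2 — sample variances and covariances s[i,j] = (1/(n-1)) · Σ_k (x_{k,i} - mean_i) · (x_{k,j} - mean_j), with n-1 = 5:
  s[X_1,X_1] = ((2.1667)·(2.1667) + (-2.8333)·(-2.8333) + (0.1667)·(0.1667) + (0.1667)·(0.1667) + (0.1667)·(0.1667) + (0.1667)·(0.1667)) / 5 = 12.8333/5 = 2.5667
  s[X_1,X_2] = ((2.1667)·(-3) + (-2.8333)·(-1) + (0.1667)·(0) + (0.1667)·(2) + (0.1667)·(-1) + (0.1667)·(3)) / 5 = -3/5 = -0.6
  s[X_2,X_2] = ((-3)·(-3) + (-1)·(-1) + (0)·(0) + (2)·(2) + (-1)·(-1) + (3)·(3)) / 5 = 24/5 = 4.8
  Sample standard deviations s_i = √(s[i,i]):
  s(X_1) = √(2.5667) = 1.6021
  s(X_2) = √(4.8) = 2.1909

Step 3 — r_{ij} = s_{ij} / (s_i · s_j):
  r[X_1,X_1] = 1 (diagonal).
  r[X_1,X_2] = -0.6 / (1.6021 · 2.1909) = -0.6 / 3.51 = -0.1709
  r[X_2,X_2] = 1 (diagonal).

R is symmetric with unit diagonal. Assembling:

R = [[1, -0.1709],
 [-0.1709, 1]]


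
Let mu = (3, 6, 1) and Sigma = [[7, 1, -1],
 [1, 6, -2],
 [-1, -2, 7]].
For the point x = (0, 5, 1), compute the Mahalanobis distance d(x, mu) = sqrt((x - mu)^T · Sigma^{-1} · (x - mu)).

Step 1 — centre the observation: (x - mu) = (-3, -1, 0).

Step 2 — invert Sigma (cofactor / det for 3×3, or solve directly):
  Sigma^{-1} = [[0.1479, -0.0195, 0.0156],
 [-0.0195, 0.1868, 0.0506],
 [0.0156, 0.0506, 0.1595]].

Step 3 — form the quadratic (x - mu)^T · Sigma^{-1} · (x - mu):
  Sigma^{-1} · (x - mu) = (-0.4241, -0.1284, -0.0973).
  (x - mu)^T · [Sigma^{-1} · (x - mu)] = (-3)·(-0.4241) + (-1)·(-0.1284) + (0)·(-0.0973) = 1.4008.

Step 4 — take square root: d = √(1.4008) ≈ 1.1835.

d(x, mu) = √(1.4008) ≈ 1.1835


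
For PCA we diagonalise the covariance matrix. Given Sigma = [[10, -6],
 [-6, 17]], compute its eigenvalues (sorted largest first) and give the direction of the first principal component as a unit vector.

Step 1 — characteristic polynomial of 2×2 Sigma:
  det(Sigma - λI) = λ² - trace · λ + det = 0.
  trace = 10 + 17 = 27, det = 10·17 - (-6)² = 134.
Step 2 — discriminant:
  Δ = trace² - 4·det = 729 - 536 = 193.
Step 3 — eigenvalues:
  λ = (trace ± √Δ)/2 = (27 ± 13.8924)/2,
  λ_1 = 20.4462,  λ_2 = 6.5538.

Step 4 — unit eigenvector for λ_1: solve (Sigma - λ_1 I)v = 0. First row:
  (10 - 20.4462)·v_x + (-6)·v_y = 0, i.e. (-10.4462)·v_x + (-6)·v_y = 0,
  so v ∝ (b, λ_1 - a) = (-6, 10.4462); multiply by -1 so the first entry is positive: u = (6, -10.4462).
  ||u|| = √((6)² + (-10.4462)²) = √(145.1236) ≈ 12.0467,
  v_1 = u/||u|| ≈ (0.4981, -0.8671) (||v_1|| = 1).

λ_1 = 20.4462,  λ_2 = 6.5538;  v_1 ≈ (0.4981, -0.8671)


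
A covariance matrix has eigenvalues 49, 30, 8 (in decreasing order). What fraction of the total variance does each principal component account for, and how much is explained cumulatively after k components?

Step 1 — total variance = trace(Sigma) = Σ λ_i = 49 + 30 + 8 = 87.

Step 2 — fraction explained by component i = λ_i / Σ λ:
  PC1: 49/87 = 0.5632
  PC2: 30/87 = 0.3448
  PC3: 8/87 = 0.092

Step 3 — cumulative fraction after k components = (λ_1 + ... + λ_k) / Σ λ:
  k = 1: 49/87 = 0.5632
  k = 2: (49 + 30)/87 = 79/87 = 0.908
  k = 3: (49 + 30 + 8)/87 = 87/87 = 1

Summary (fraction, with percent):

explained: PC1 0.5632 (56.32%), PC2 0.3448 (34.48%), PC3 0.092 (9.2%);  cumulative: 0.5632, 0.908, 1


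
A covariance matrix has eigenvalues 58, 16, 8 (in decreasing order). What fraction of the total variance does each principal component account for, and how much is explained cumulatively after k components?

Step 1 — total variance = trace(Sigma) = Σ λ_i = 58 + 16 + 8 = 82.

Step 2 — fraction explained by component i = λ_i / Σ λ:
  PC1: 58/82 = 0.7073
  PC2: 16/82 = 0.1951
  PC3: 8/82 = 0.0976

Step 3 — cumulative fraction after k components = (λ_1 + ... + λ_k) / Σ λ:
  k = 1: 58/82 = 0.7073
  k = 2: (58 + 16)/82 = 74/82 = 0.9024
  k = 3: (58 + 16 + 8)/82 = 82/82 = 1

Summary (fraction, with percent):

explained: PC1 0.7073 (70.73%), PC2 0.1951 (19.51%), PC3 0.0976 (9.76%);  cumulative: 0.7073, 0.9024, 1


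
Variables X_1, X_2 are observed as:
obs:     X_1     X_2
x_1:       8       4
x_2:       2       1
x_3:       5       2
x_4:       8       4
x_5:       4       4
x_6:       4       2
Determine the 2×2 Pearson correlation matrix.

Step 1 — column means:
  mean(X_1) = (8 + 2 + 5 + 8 + 4 + 4) / 6 = 31/6 = 5.1667
  mean(X_2) = (4 + 1 + 2 + 4 + 4 + 2) / 6 = 17/6 = 2.8333

Step 2 — sample variances and covariances s[i,j] = (1/(n-1)) · Σ_k (x_{k,i} - mean_i) · (x_{k,j} - mean_j), with n-1 = 5:
  s[X_1,X_1] = ((2.8333)·(2.8333) + (-3.1667)·(-3.1667) + (-0.1667)·(-0.1667) + (2.8333)·(2.8333) + (-1.1667)·(-1.1667) + (-1.1667)·(-1.1667)) / 5 = 28.8333/5 = 5.7667
  s[X_1,X_2] = ((2.8333)·(1.1667) + (-3.1667)·(-1.8333) + (-0.1667)·(-0.8333) + (2.8333)·(1.1667) + (-1.1667)·(1.1667) + (-1.1667)·(-0.8333)) / 5 = 12.1667/5 = 2.4333
  s[X_2,X_2] = ((1.1667)·(1.1667) + (-1.8333)·(-1.8333) + (-0.8333)·(-0.8333) + (1.1667)·(1.1667) + (1.1667)·(1.1667) + (-0.8333)·(-0.8333)) / 5 = 8.8333/5 = 1.7667
  Sample standard deviations s_i = √(s[i,i]):
  s(X_1) = √(5.7667) = 2.4014
  s(X_2) = √(1.7667) = 1.3292

Step 3 — r_{ij} = s_{ij} / (s_i · s_j):
  r[X_1,X_1] = 1 (diagonal).
  r[X_1,X_2] = 2.4333 / (2.4014 · 1.3292) = 2.4333 / 3.1918 = 0.7624
  r[X_2,X_2] = 1 (diagonal).

R is symmetric with unit diagonal. Assembling:

R = [[1, 0.7624],
 [0.7624, 1]]


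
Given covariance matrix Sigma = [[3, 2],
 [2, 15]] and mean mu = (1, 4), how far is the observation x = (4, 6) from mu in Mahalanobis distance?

Step 1 — centre the observation: (x - mu) = (3, 2).

Step 2 — invert Sigma. det(Sigma) = 3·15 - (2)² = 41.
  Sigma^{-1} = (1/det) · [[d, -b], [-b, a]] = [[0.3659, -0.0488],
 [-0.0488, 0.0732]].

Step 3 — form the quadratic (x - mu)^T · Sigma^{-1} · (x - mu):
  Sigma^{-1} · (x - mu) = (1, 0).
  (x - mu)^T · [Sigma^{-1} · (x - mu)] = (3)·(1) + (2)·(0) = 3.

Step 4 — take square root: d = √(3) ≈ 1.7321.

d(x, mu) = √(3) ≈ 1.7321


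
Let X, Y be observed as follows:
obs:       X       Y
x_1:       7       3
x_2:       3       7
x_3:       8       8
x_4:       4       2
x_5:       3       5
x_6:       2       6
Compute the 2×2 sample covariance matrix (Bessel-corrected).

Step 1 — column means:
  mean(X) = (7 + 3 + 8 + 4 + 3 + 2) / 6 = 27/6 = 4.5
  mean(Y) = (3 + 7 + 8 + 2 + 5 + 6) / 6 = 31/6 = 5.1667

Step 2 — sample covariance S[i,j] = (1/(n-1)) · Σ_k (x_{k,i} - mean_i) · (x_{k,j} - mean_j), with n-1 = 5.
  S[X,X] = ((2.5)·(2.5) + (-1.5)·(-1.5) + (3.5)·(3.5) + (-0.5)·(-0.5) + (-1.5)·(-1.5) + (-2.5)·(-2.5)) / 5 = 29.5/5 = 5.9
  S[X,Y] = ((2.5)·(-2.1667) + (-1.5)·(1.8333) + (3.5)·(2.8333) + (-0.5)·(-3.1667) + (-1.5)·(-0.1667) + (-2.5)·(0.8333)) / 5 = 1.5/5 = 0.3
  S[Y,Y] = ((-2.1667)·(-2.1667) + (1.8333)·(1.8333) + (2.8333)·(2.8333) + (-3.1667)·(-3.1667) + (-0.1667)·(-0.1667) + (0.8333)·(0.8333)) / 5 = 26.8333/5 = 5.3667

S is symmetric (S[j,i] = S[i,j]). Assembling:

S = [[5.9, 0.3],
 [0.3, 5.3667]]


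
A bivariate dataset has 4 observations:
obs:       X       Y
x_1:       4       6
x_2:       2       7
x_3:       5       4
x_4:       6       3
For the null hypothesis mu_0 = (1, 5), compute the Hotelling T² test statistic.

Step 1 — sample mean vector:
  mean(X) = (4 + 2 + 5 + 6) / 4 = 17/4 = 4.25
  mean(Y) = (6 + 7 + 4 + 3) / 4 = 20/4 = 5
  x̄ = (4.25, 5),  deviation x̄ - mu_0 = (4.25, 5) - (1, 5) = (3.25, 0).

Step 2 — sample covariance matrix, S[i,j] = (1/(n-1)) · Σ_k (x_{k,i} - mean_i) · (x_{k,j} - mean_j), divisor n-1 = 3:
  S[X,X] = ((-0.25)·(-0.25) + (-2.25)·(-2.25) + (0.75)·(0.75) + (1.75)·(1.75)) / 3 = 8.75/3 = 2.9167
  S[X,Y] = ((-0.25)·(1) + (-2.25)·(2) + (0.75)·(-1) + (1.75)·(-2)) / 3 = -9/3 = -3
  S[Y,Y] = ((1)·(1) + (2)·(2) + (-1)·(-1) + (-2)·(-2)) / 3 = 10/3 = 3.3333
  S = [[2.9167, -3],
 [-3, 3.3333]].

Step 3 — invert S. det(S) = 2.9167·3.3333 - (-3)² = 0.7222.
  S^{-1} = (1/det) · [[d, -b], [-b, a]] = [[4.6154, 4.1538],
 [4.1538, 4.0385]].

Step 4 — quadratic form (x̄ - mu_0)^T · S^{-1} · (x̄ - mu_0):
  S^{-1} · (x̄ - mu_0) = (15, 13.5),
  (x̄ - mu_0)^T · [...] = (3.25)·(15) + (0)·(13.5) = 48.75.

Step 5 — scale by n: T² = 4 · 48.75 = 195.

T² ≈ 195


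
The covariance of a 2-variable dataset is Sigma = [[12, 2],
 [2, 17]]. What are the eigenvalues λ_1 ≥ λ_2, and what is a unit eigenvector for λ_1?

Step 1 — characteristic polynomial of 2×2 Sigma:
  det(Sigma - λI) = λ² - trace · λ + det = 0.
  trace = 12 + 17 = 29, det = 12·17 - (2)² = 200.
Step 2 — discriminant:
  Δ = trace² - 4·det = 841 - 800 = 41.
Step 3 — eigenvalues:
  λ = (trace ± √Δ)/2 = (29 ± 6.4031)/2,
  λ_1 = 17.7016,  λ_2 = 11.2984.

Step 4 — unit eigenvector for λ_1: solve (Sigma - λ_1 I)v = 0. First row:
  (12 - 17.7016)·v_x + (2)·v_y = 0, i.e. (-5.7016)·v_x + (2)·v_y = 0,
  so v ∝ (b, λ_1 - a) = (2, 5.7016) = u.
  ||u|| = √((2)² + (5.7016)²) = √(36.5078) ≈ 6.0422,
  v_1 = u/||u|| ≈ (0.331, 0.9436) (||v_1|| = 1).

λ_1 = 17.7016,  λ_2 = 11.2984;  v_1 ≈ (0.331, 0.9436)


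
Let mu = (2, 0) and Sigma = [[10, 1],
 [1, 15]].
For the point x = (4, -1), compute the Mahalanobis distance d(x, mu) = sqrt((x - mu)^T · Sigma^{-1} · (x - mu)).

Step 1 — centre the observation: (x - mu) = (2, -1).

Step 2 — invert Sigma. det(Sigma) = 10·15 - (1)² = 149.
  Sigma^{-1} = (1/det) · [[d, -b], [-b, a]] = [[0.1007, -0.0067],
 [-0.0067, 0.0671]].

Step 3 — form the quadratic (x - mu)^T · Sigma^{-1} · (x - mu):
  Sigma^{-1} · (x - mu) = (0.2081, -0.0805).
  (x - mu)^T · [Sigma^{-1} · (x - mu)] = (2)·(0.2081) + (-1)·(-0.0805) = 0.4966.

Step 4 — take square root: d = √(0.4966) ≈ 0.7047.

d(x, mu) = √(0.4966) ≈ 0.7047


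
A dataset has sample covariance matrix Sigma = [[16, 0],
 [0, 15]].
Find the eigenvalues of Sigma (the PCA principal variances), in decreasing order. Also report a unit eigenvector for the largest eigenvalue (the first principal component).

Step 1 — characteristic polynomial of 2×2 Sigma:
  det(Sigma - λI) = λ² - trace · λ + det = 0.
  trace = 16 + 15 = 31, det = 16·15 - (0)² = 240.
Step 2 — discriminant:
  Δ = trace² - 4·det = 961 - 960 = 1.
Step 3 — eigenvalues:
  λ = (trace ± √Δ)/2 = (31 ± 1)/2,
  λ_1 = 16,  λ_2 = 15.

Step 4 — unit eigenvector for λ_1: Sigma is diagonal, so its eigenvectors are the coordinate axes. λ_1 = 16 is the diagonal entry on the first coordinate axis, hence
  v_1 = (1, 0) (||v_1|| = 1).

λ_1 = 16,  λ_2 = 15;  v_1 ≈ (1, 0)


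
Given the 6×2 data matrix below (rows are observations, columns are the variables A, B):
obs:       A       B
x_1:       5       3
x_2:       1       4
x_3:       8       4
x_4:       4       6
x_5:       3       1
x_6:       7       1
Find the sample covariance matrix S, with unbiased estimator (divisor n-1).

Step 1 — column means:
  mean(A) = (5 + 1 + 8 + 4 + 3 + 7) / 6 = 28/6 = 4.6667
  mean(B) = (3 + 4 + 4 + 6 + 1 + 1) / 6 = 19/6 = 3.1667

Step 2 — sample covariance S[i,j] = (1/(n-1)) · Σ_k (x_{k,i} - mean_i) · (x_{k,j} - mean_j), with n-1 = 5.
  S[A,A] = ((0.3333)·(0.3333) + (-3.6667)·(-3.6667) + (3.3333)·(3.3333) + (-0.6667)·(-0.6667) + (-1.6667)·(-1.6667) + (2.3333)·(2.3333)) / 5 = 33.3333/5 = 6.6667
  S[A,B] = ((0.3333)·(-0.1667) + (-3.6667)·(0.8333) + (3.3333)·(0.8333) + (-0.6667)·(2.8333) + (-1.6667)·(-2.1667) + (2.3333)·(-2.1667)) / 5 = -3.6667/5 = -0.7333
  S[B,B] = ((-0.1667)·(-0.1667) + (0.8333)·(0.8333) + (0.8333)·(0.8333) + (2.8333)·(2.8333) + (-2.1667)·(-2.1667) + (-2.1667)·(-2.1667)) / 5 = 18.8333/5 = 3.7667

S is symmetric (S[j,i] = S[i,j]). Assembling:

S = [[6.6667, -0.7333],
 [-0.7333, 3.7667]]


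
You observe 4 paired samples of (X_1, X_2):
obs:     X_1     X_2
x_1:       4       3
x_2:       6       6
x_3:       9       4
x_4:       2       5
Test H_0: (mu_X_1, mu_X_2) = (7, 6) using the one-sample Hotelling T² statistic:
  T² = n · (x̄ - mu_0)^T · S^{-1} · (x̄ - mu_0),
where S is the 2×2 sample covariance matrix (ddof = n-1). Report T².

Step 1 — sample mean vector:
  mean(X_1) = (4 + 6 + 9 + 2) / 4 = 21/4 = 5.25
  mean(X_2) = (3 + 6 + 4 + 5) / 4 = 18/4 = 4.5
  x̄ = (5.25, 4.5),  deviation x̄ - mu_0 = (5.25, 4.5) - (7, 6) = (-1.75, -1.5).

Step 2 — sample covariance matrix, S[i,j] = (1/(n-1)) · Σ_k (x_{k,i} - mean_i) · (x_{k,j} - mean_j), divisor n-1 = 3:
  S[X_1,X_1] = ((-1.25)·(-1.25) + (0.75)·(0.75) + (3.75)·(3.75) + (-3.25)·(-3.25)) / 3 = 26.75/3 = 8.9167
  S[X_1,X_2] = ((-1.25)·(-1.5) + (0.75)·(1.5) + (3.75)·(-0.5) + (-3.25)·(0.5)) / 3 = -0.5/3 = -0.1667
  S[X_2,X_2] = ((-1.5)·(-1.5) + (1.5)·(1.5) + (-0.5)·(-0.5) + (0.5)·(0.5)) / 3 = 5/3 = 1.6667
  S = [[8.9167, -0.1667],
 [-0.1667, 1.6667]].

Step 3 — invert S. det(S) = 8.9167·1.6667 - (-0.1667)² = 14.8333.
  S^{-1} = (1/det) · [[d, -b], [-b, a]] = [[0.1124, 0.0112],
 [0.0112, 0.6011]].

Step 4 — quadratic form (x̄ - mu_0)^T · S^{-1} · (x̄ - mu_0):
  S^{-1} · (x̄ - mu_0) = (-0.2135, -0.9213),
  (x̄ - mu_0)^T · [...] = (-1.75)·(-0.2135) + (-1.5)·(-0.9213) = 1.7556.

Step 5 — scale by n: T² = 4 · 1.7556 = 7.0225.

T² ≈ 7.0225


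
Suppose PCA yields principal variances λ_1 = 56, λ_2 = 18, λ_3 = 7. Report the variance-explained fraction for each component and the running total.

Step 1 — total variance = trace(Sigma) = Σ λ_i = 56 + 18 + 7 = 81.

Step 2 — fraction explained by component i = λ_i / Σ λ:
  PC1: 56/81 = 0.6914
  PC2: 18/81 = 0.2222
  PC3: 7/81 = 0.0864

Step 3 — cumulative fraction after k components = (λ_1 + ... + λ_k) / Σ λ:
  k = 1: 56/81 = 0.6914
  k = 2: (56 + 18)/81 = 74/81 = 0.9136
  k = 3: (56 + 18 + 7)/81 = 81/81 = 1

Summary (fraction, with percent):

explained: PC1 0.6914 (69.14%), PC2 0.2222 (22.22%), PC3 0.0864 (8.64%);  cumulative: 0.6914, 0.9136, 1


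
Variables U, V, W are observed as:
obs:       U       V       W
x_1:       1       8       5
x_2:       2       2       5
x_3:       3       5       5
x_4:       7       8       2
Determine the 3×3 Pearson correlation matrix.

Step 1 — column means:
  mean(U) = (1 + 2 + 3 + 7) / 4 = 13/4 = 3.25
  mean(V) = (8 + 2 + 5 + 8) / 4 = 23/4 = 5.75
  mean(W) = (5 + 5 + 5 + 2) / 4 = 17/4 = 4.25

Step 2 — sample variances and covariances s[i,j] = (1/(n-1)) · Σ_k (x_{k,i} - mean_i) · (x_{k,j} - mean_j), with n-1 = 3:
  s[U,U] = ((-2.25)·(-2.25) + (-1.25)·(-1.25) + (-0.25)·(-0.25) + (3.75)·(3.75)) / 3 = 20.75/3 = 6.9167
  s[U,V] = ((-2.25)·(2.25) + (-1.25)·(-3.75) + (-0.25)·(-0.75) + (3.75)·(2.25)) / 3 = 8.25/3 = 2.75
  s[U,W] = ((-2.25)·(0.75) + (-1.25)·(0.75) + (-0.25)·(0.75) + (3.75)·(-2.25)) / 3 = -11.25/3 = -3.75
  s[V,V] = ((2.25)·(2.25) + (-3.75)·(-3.75) + (-0.75)·(-0.75) + (2.25)·(2.25)) / 3 = 24.75/3 = 8.25
  s[V,W] = ((2.25)·(0.75) + (-3.75)·(0.75) + (-0.75)·(0.75) + (2.25)·(-2.25)) / 3 = -6.75/3 = -2.25
  s[W,W] = ((0.75)·(0.75) + (0.75)·(0.75) + (0.75)·(0.75) + (-2.25)·(-2.25)) / 3 = 6.75/3 = 2.25
  Sample standard deviations s_i = √(s[i,i]):
  s(U) = √(6.9167) = 2.63
  s(V) = √(8.25) = 2.8723
  s(W) = √(2.25) = 1.5

Step 3 — r_{ij} = s_{ij} / (s_i · s_j):
  r[U,U] = 1 (diagonal).
  r[U,V] = 2.75 / (2.63 · 2.8723) = 2.75 / 7.554 = 0.364
  r[U,W] = -3.75 / (2.63 · 1.5) = -3.75 / 3.9449 = -0.9506
  r[V,V] = 1 (diagonal).
  r[V,W] = -2.25 / (2.8723 · 1.5) = -2.25 / 4.3084 = -0.5222
  r[W,W] = 1 (diagonal).

R is symmetric with unit diagonal. Assembling:

R = [[1, 0.364, -0.9506],
 [0.364, 1, -0.5222],
 [-0.9506, -0.5222, 1]]


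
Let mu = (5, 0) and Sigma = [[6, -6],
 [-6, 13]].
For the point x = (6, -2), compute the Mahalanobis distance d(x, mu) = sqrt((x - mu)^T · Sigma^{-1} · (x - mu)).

Step 1 — centre the observation: (x - mu) = (1, -2).

Step 2 — invert Sigma. det(Sigma) = 6·13 - (-6)² = 42.
  Sigma^{-1} = (1/det) · [[d, -b], [-b, a]] = [[0.3095, 0.1429],
 [0.1429, 0.1429]].

Step 3 — form the quadratic (x - mu)^T · Sigma^{-1} · (x - mu):
  Sigma^{-1} · (x - mu) = (0.0238, -0.1429).
  (x - mu)^T · [Sigma^{-1} · (x - mu)] = (1)·(0.0238) + (-2)·(-0.1429) = 0.3095.

Step 4 — take square root: d = √(0.3095) ≈ 0.5563.

d(x, mu) = √(0.3095) ≈ 0.5563


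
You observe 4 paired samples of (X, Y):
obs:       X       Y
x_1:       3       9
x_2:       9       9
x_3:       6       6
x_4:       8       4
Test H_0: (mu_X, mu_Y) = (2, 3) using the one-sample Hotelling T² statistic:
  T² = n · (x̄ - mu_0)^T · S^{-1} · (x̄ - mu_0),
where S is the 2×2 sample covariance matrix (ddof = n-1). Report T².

Step 1 — sample mean vector:
  mean(X) = (3 + 9 + 6 + 8) / 4 = 26/4 = 6.5
  mean(Y) = (9 + 9 + 6 + 4) / 4 = 28/4 = 7
  x̄ = (6.5, 7),  deviation x̄ - mu_0 = (6.5, 7) - (2, 3) = (4.5, 4).

Step 2 — sample covariance matrix, S[i,j] = (1/(n-1)) · Σ_k (x_{k,i} - mean_i) · (x_{k,j} - mean_j), divisor n-1 = 3:
  S[X,X] = ((-3.5)·(-3.5) + (2.5)·(2.5) + (-0.5)·(-0.5) + (1.5)·(1.5)) / 3 = 21/3 = 7
  S[X,Y] = ((-3.5)·(2) + (2.5)·(2) + (-0.5)·(-1) + (1.5)·(-3)) / 3 = -6/3 = -2
  S[Y,Y] = ((2)·(2) + (2)·(2) + (-1)·(-1) + (-3)·(-3)) / 3 = 18/3 = 6
  S = [[7, -2],
 [-2, 6]].

Step 3 — invert S. det(S) = 7·6 - (-2)² = 38.
  S^{-1} = (1/det) · [[d, -b], [-b, a]] = [[0.1579, 0.0526],
 [0.0526, 0.1842]].

Step 4 — quadratic form (x̄ - mu_0)^T · S^{-1} · (x̄ - mu_0):
  S^{-1} · (x̄ - mu_0) = (0.9211, 0.9737),
  (x̄ - mu_0)^T · [...] = (4.5)·(0.9211) + (4)·(0.9737) = 8.0395.

Step 5 — scale by n: T² = 4 · 8.0395 = 32.1579.

T² ≈ 32.1579


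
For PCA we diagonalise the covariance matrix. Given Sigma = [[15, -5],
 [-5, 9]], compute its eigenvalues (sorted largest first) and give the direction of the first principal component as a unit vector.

Step 1 — characteristic polynomial of 2×2 Sigma:
  det(Sigma - λI) = λ² - trace · λ + det = 0.
  trace = 15 + 9 = 24, det = 15·9 - (-5)² = 110.
Step 2 — discriminant:
  Δ = trace² - 4·det = 576 - 440 = 136.
Step 3 — eigenvalues:
  λ = (trace ± √Δ)/2 = (24 ± 11.6619)/2,
  λ_1 = 17.831,  λ_2 = 6.169.

Step 4 — unit eigenvector for λ_1: solve (Sigma - λ_1 I)v = 0. First row:
  (15 - 17.831)·v_x + (-5)·v_y = 0, i.e. (-2.831)·v_x + (-5)·v_y = 0,
  so v ∝ (b, λ_1 - a) = (-5, 2.831); multiply by -1 so the first entry is positive: u = (5, -2.831).
  ||u|| = √((5)² + (-2.831)²) = √(33.0143) ≈ 5.7458,
  v_1 = u/||u|| ≈ (0.8702, -0.4927) (||v_1|| = 1).

λ_1 = 17.831,  λ_2 = 6.169;  v_1 ≈ (0.8702, -0.4927)


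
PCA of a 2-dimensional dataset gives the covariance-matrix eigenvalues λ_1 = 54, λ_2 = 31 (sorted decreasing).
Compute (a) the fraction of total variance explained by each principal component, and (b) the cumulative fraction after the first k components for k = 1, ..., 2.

Step 1 — total variance = trace(Sigma) = Σ λ_i = 54 + 31 = 85.

Step 2 — fraction explained by component i = λ_i / Σ λ:
  PC1: 54/85 = 0.6353
  PC2: 31/85 = 0.3647

Step 3 — cumulative fraction after k components = (λ_1 + ... + λ_k) / Σ λ:
  k = 1: 54/85 = 0.6353
  k = 2: (54 + 31)/85 = 85/85 = 1

Summary (fraction, with percent):

explained: PC1 0.6353 (63.53%), PC2 0.3647 (36.47%);  cumulative: 0.6353, 1


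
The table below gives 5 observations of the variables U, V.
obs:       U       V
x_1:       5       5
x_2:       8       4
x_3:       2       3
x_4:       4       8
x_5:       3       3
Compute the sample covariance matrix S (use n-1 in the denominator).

Step 1 — column means:
  mean(U) = (5 + 8 + 2 + 4 + 3) / 5 = 22/5 = 4.4
  mean(V) = (5 + 4 + 3 + 8 + 3) / 5 = 23/5 = 4.6

Step 2 — sample covariance S[i,j] = (1/(n-1)) · Σ_k (x_{k,i} - mean_i) · (x_{k,j} - mean_j), with n-1 = 4.
  S[U,U] = ((0.6)·(0.6) + (3.6)·(3.6) + (-2.4)·(-2.4) + (-0.4)·(-0.4) + (-1.4)·(-1.4)) / 4 = 21.2/4 = 5.3
  S[U,V] = ((0.6)·(0.4) + (3.6)·(-0.6) + (-2.4)·(-1.6) + (-0.4)·(3.4) + (-1.4)·(-1.6)) / 4 = 2.8/4 = 0.7
  S[V,V] = ((0.4)·(0.4) + (-0.6)·(-0.6) + (-1.6)·(-1.6) + (3.4)·(3.4) + (-1.6)·(-1.6)) / 4 = 17.2/4 = 4.3

S is symmetric (S[j,i] = S[i,j]). Assembling:

S = [[5.3, 0.7],
 [0.7, 4.3]]


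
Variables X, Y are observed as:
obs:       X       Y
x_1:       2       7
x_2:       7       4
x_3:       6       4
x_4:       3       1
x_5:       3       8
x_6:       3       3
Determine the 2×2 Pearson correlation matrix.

Step 1 — column means:
  mean(X) = (2 + 7 + 6 + 3 + 3 + 3) / 6 = 24/6 = 4
  mean(Y) = (7 + 4 + 4 + 1 + 8 + 3) / 6 = 27/6 = 4.5

Step 2 — sample variances and covariances s[i,j] = (1/(n-1)) · Σ_k (x_{k,i} - mean_i) · (x_{k,j} - mean_j), with n-1 = 5:
  s[X,X] = ((-2)·(-2) + (3)·(3) + (2)·(2) + (-1)·(-1) + (-1)·(-1) + (-1)·(-1)) / 5 = 20/5 = 4
  s[X,Y] = ((-2)·(2.5) + (3)·(-0.5) + (2)·(-0.5) + (-1)·(-3.5) + (-1)·(3.5) + (-1)·(-1.5)) / 5 = -6/5 = -1.2
  s[Y,Y] = ((2.5)·(2.5) + (-0.5)·(-0.5) + (-0.5)·(-0.5) + (-3.5)·(-3.5) + (3.5)·(3.5) + (-1.5)·(-1.5)) / 5 = 33.5/5 = 6.7
  Sample standard deviations s_i = √(s[i,i]):
  s(X) = √(4) = 2
  s(Y) = √(6.7) = 2.5884

Step 3 — r_{ij} = s_{ij} / (s_i · s_j):
  r[X,X] = 1 (diagonal).
  r[X,Y] = -1.2 / (2 · 2.5884) = -1.2 / 5.1769 = -0.2318
  r[Y,Y] = 1 (diagonal).

R is symmetric with unit diagonal. Assembling:

R = [[1, -0.2318],
 [-0.2318, 1]]


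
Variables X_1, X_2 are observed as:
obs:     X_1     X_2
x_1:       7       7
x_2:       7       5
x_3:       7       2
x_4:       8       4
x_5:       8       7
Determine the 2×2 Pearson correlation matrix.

Step 1 — column means:
  mean(X_1) = (7 + 7 + 7 + 8 + 8) / 5 = 37/5 = 7.4
  mean(X_2) = (7 + 5 + 2 + 4 + 7) / 5 = 25/5 = 5

Step 2 — sample variances and covariances s[i,j] = (1/(n-1)) · Σ_k (x_{k,i} - mean_i) · (x_{k,j} - mean_j), with n-1 = 4:
  s[X_1,X_1] = ((-0.4)·(-0.4) + (-0.4)·(-0.4) + (-0.4)·(-0.4) + (0.6)·(0.6) + (0.6)·(0.6)) / 4 = 1.2/4 = 0.3
  s[X_1,X_2] = ((-0.4)·(2) + (-0.4)·(0) + (-0.4)·(-3) + (0.6)·(-1) + (0.6)·(2)) / 4 = 1/4 = 0.25
  s[X_2,X_2] = ((2)·(2) + (0)·(0) + (-3)·(-3) + (-1)·(-1) + (2)·(2)) / 4 = 18/4 = 4.5
  Sample standard deviations s_i = √(s[i,i]):
  s(X_1) = √(0.3) = 0.5477
  s(X_2) = √(4.5) = 2.1213

Step 3 — r_{ij} = s_{ij} / (s_i · s_j):
  r[X_1,X_1] = 1 (diagonal).
  r[X_1,X_2] = 0.25 / (0.5477 · 2.1213) = 0.25 / 1.1619 = 0.2152
  r[X_2,X_2] = 1 (diagonal).

R is symmetric with unit diagonal. Assembling:

R = [[1, 0.2152],
 [0.2152, 1]]


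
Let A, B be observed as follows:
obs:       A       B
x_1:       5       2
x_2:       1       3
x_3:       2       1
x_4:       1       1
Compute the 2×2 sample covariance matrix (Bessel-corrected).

Step 1 — column means:
  mean(A) = (5 + 1 + 2 + 1) / 4 = 9/4 = 2.25
  mean(B) = (2 + 3 + 1 + 1) / 4 = 7/4 = 1.75

Step 2 — sample covariance S[i,j] = (1/(n-1)) · Σ_k (x_{k,i} - mean_i) · (x_{k,j} - mean_j), with n-1 = 3.
  S[A,A] = ((2.75)·(2.75) + (-1.25)·(-1.25) + (-0.25)·(-0.25) + (-1.25)·(-1.25)) / 3 = 10.75/3 = 3.5833
  S[A,B] = ((2.75)·(0.25) + (-1.25)·(1.25) + (-0.25)·(-0.75) + (-1.25)·(-0.75)) / 3 = 0.25/3 = 0.0833
  S[B,B] = ((0.25)·(0.25) + (1.25)·(1.25) + (-0.75)·(-0.75) + (-0.75)·(-0.75)) / 3 = 2.75/3 = 0.9167

S is symmetric (S[j,i] = S[i,j]). Assembling:

S = [[3.5833, 0.0833],
 [0.0833, 0.9167]]


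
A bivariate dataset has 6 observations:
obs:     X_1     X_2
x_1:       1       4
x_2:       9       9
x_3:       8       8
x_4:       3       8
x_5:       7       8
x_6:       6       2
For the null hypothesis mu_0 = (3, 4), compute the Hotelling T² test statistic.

Step 1 — sample mean vector:
  mean(X_1) = (1 + 9 + 8 + 3 + 7 + 6) / 6 = 34/6 = 5.6667
  mean(X_2) = (4 + 9 + 8 + 8 + 8 + 2) / 6 = 39/6 = 6.5
  x̄ = (5.6667, 6.5),  deviation x̄ - mu_0 = (5.6667, 6.5) - (3, 4) = (2.6667, 2.5).

Step 2 — sample covariance matrix, S[i,j] = (1/(n-1)) · Σ_k (x_{k,i} - mean_i) · (x_{k,j} - mean_j), divisor n-1 = 5:
  S[X_1,X_1] = ((-4.6667)·(-4.6667) + (3.3333)·(3.3333) + (2.3333)·(2.3333) + (-2.6667)·(-2.6667) + (1.3333)·(1.3333) + (0.3333)·(0.3333)) / 5 = 47.3333/5 = 9.4667
  S[X_1,X_2] = ((-4.6667)·(-2.5) + (3.3333)·(2.5) + (2.3333)·(1.5) + (-2.6667)·(1.5) + (1.3333)·(1.5) + (0.3333)·(-4.5)) / 5 = 20/5 = 4
  S[X_2,X_2] = ((-2.5)·(-2.5) + (2.5)·(2.5) + (1.5)·(1.5) + (1.5)·(1.5) + (1.5)·(1.5) + (-4.5)·(-4.5)) / 5 = 39.5/5 = 7.9
  S = [[9.4667, 4],
 [4, 7.9]].

Step 3 — invert S. det(S) = 9.4667·7.9 - (4)² = 58.7867.
  S^{-1} = (1/det) · [[d, -b], [-b, a]] = [[0.1344, -0.068],
 [-0.068, 0.161]].

Step 4 — quadratic form (x̄ - mu_0)^T · S^{-1} · (x̄ - mu_0):
  S^{-1} · (x̄ - mu_0) = (0.1883, 0.2211),
  (x̄ - mu_0)^T · [...] = (2.6667)·(0.1883) + (2.5)·(0.2211) = 1.0548.

Step 5 — scale by n: T² = 6 · 1.0548 = 6.3291.

T² ≈ 6.3291


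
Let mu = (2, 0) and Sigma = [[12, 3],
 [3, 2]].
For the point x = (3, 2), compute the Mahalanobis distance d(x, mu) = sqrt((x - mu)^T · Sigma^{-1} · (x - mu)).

Step 1 — centre the observation: (x - mu) = (1, 2).

Step 2 — invert Sigma. det(Sigma) = 12·2 - (3)² = 15.
  Sigma^{-1} = (1/det) · [[d, -b], [-b, a]] = [[0.1333, -0.2],
 [-0.2, 0.8]].

Step 3 — form the quadratic (x - mu)^T · Sigma^{-1} · (x - mu):
  Sigma^{-1} · (x - mu) = (-0.2667, 1.4).
  (x - mu)^T · [Sigma^{-1} · (x - mu)] = (1)·(-0.2667) + (2)·(1.4) = 2.5333.

Step 4 — take square root: d = √(2.5333) ≈ 1.5916.

d(x, mu) = √(2.5333) ≈ 1.5916


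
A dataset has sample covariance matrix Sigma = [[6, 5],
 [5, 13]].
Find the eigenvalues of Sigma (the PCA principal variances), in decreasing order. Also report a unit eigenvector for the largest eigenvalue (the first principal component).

Step 1 — characteristic polynomial of 2×2 Sigma:
  det(Sigma - λI) = λ² - trace · λ + det = 0.
  trace = 6 + 13 = 19, det = 6·13 - (5)² = 53.
Step 2 — discriminant:
  Δ = trace² - 4·det = 361 - 212 = 149.
Step 3 — eigenvalues:
  λ = (trace ± √Δ)/2 = (19 ± 12.2066)/2,
  λ_1 = 15.6033,  λ_2 = 3.3967.

Step 4 — unit eigenvector for λ_1: solve (Sigma - λ_1 I)v = 0. First row:
  (6 - 15.6033)·v_x + (5)·v_y = 0, i.e. (-9.6033)·v_x + (5)·v_y = 0,
  so v ∝ (b, λ_1 - a) = (5, 9.6033) = u.
  ||u|| = √((5)² + (9.6033)²) = √(117.2229) ≈ 10.827,
  v_1 = u/||u|| ≈ (0.4618, 0.887) (||v_1|| = 1).

λ_1 = 15.6033,  λ_2 = 3.3967;  v_1 ≈ (0.4618, 0.887)


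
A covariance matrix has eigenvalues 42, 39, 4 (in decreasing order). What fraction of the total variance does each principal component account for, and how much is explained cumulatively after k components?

Step 1 — total variance = trace(Sigma) = Σ λ_i = 42 + 39 + 4 = 85.

Step 2 — fraction explained by component i = λ_i / Σ λ:
  PC1: 42/85 = 0.4941
  PC2: 39/85 = 0.4588
  PC3: 4/85 = 0.0471

Step 3 — cumulative fraction after k components = (λ_1 + ... + λ_k) / Σ λ:
  k = 1: 42/85 = 0.4941
  k = 2: (42 + 39)/85 = 81/85 = 0.9529
  k = 3: (42 + 39 + 4)/85 = 85/85 = 1

Summary (fraction, with percent):

explained: PC1 0.4941 (49.41%), PC2 0.4588 (45.88%), PC3 0.0471 (4.71%);  cumulative: 0.4941, 0.9529, 1


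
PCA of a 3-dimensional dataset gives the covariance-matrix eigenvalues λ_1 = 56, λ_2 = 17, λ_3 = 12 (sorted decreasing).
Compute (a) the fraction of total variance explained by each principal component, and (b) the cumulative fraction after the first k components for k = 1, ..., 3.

Step 1 — total variance = trace(Sigma) = Σ λ_i = 56 + 17 + 12 = 85.

Step 2 — fraction explained by component i = λ_i / Σ λ:
  PC1: 56/85 = 0.6588
  PC2: 17/85 = 0.2
  PC3: 12/85 = 0.1412

Step 3 — cumulative fraction after k components = (λ_1 + ... + λ_k) / Σ λ:
  k = 1: 56/85 = 0.6588
  k = 2: (56 + 17)/85 = 73/85 = 0.8588
  k = 3: (56 + 17 + 12)/85 = 85/85 = 1

Summary (fraction, with percent):

explained: PC1 0.6588 (65.88%), PC2 0.2 (20%), PC3 0.1412 (14.12%);  cumulative: 0.6588, 0.8588, 1


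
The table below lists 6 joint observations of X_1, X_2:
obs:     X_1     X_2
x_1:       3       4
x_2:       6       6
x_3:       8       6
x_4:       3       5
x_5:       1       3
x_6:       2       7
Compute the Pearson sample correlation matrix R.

Step 1 — column means:
  mean(X_1) = (3 + 6 + 8 + 3 + 1 + 2) / 6 = 23/6 = 3.8333
  mean(X_2) = (4 + 6 + 6 + 5 + 3 + 7) / 6 = 31/6 = 5.1667

Step 2 — sample variances and covariances s[i,j] = (1/(n-1)) · Σ_k (x_{k,i} - mean_i) · (x_{k,j} - mean_j), with n-1 = 5:
  s[X_1,X_1] = ((-0.8333)·(-0.8333) + (2.1667)·(2.1667) + (4.1667)·(4.1667) + (-0.8333)·(-0.8333) + (-2.8333)·(-2.8333) + (-1.8333)·(-1.8333)) / 5 = 34.8333/5 = 6.9667
  s[X_1,X_2] = ((-0.8333)·(-1.1667) + (2.1667)·(0.8333) + (4.1667)·(0.8333) + (-0.8333)·(-0.1667) + (-2.8333)·(-2.1667) + (-1.8333)·(1.8333)) / 5 = 9.1667/5 = 1.8333
  s[X_2,X_2] = ((-1.1667)·(-1.1667) + (0.8333)·(0.8333) + (0.8333)·(0.8333) + (-0.1667)·(-0.1667) + (-2.1667)·(-2.1667) + (1.8333)·(1.8333)) / 5 = 10.8333/5 = 2.1667
  Sample standard deviations s_i = √(s[i,i]):
  s(X_1) = √(6.9667) = 2.6394
  s(X_2) = √(2.1667) = 1.472

Step 3 — r_{ij} = s_{ij} / (s_i · s_j):
  r[X_1,X_1] = 1 (diagonal).
  r[X_1,X_2] = 1.8333 / (2.6394 · 1.472) = 1.8333 / 3.8852 = 0.4719
  r[X_2,X_2] = 1 (diagonal).

R is symmetric with unit diagonal. Assembling:

R = [[1, 0.4719],
 [0.4719, 1]]


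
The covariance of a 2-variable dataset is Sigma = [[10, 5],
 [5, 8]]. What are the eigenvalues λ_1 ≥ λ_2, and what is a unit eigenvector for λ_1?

Step 1 — characteristic polynomial of 2×2 Sigma:
  det(Sigma - λI) = λ² - trace · λ + det = 0.
  trace = 10 + 8 = 18, det = 10·8 - (5)² = 55.
Step 2 — discriminant:
  Δ = trace² - 4·det = 324 - 220 = 104.
Step 3 — eigenvalues:
  λ = (trace ± √Δ)/2 = (18 ± 10.198)/2,
  λ_1 = 14.099,  λ_2 = 3.901.

Step 4 — unit eigenvector for λ_1: solve (Sigma - λ_1 I)v = 0. First row:
  (10 - 14.099)·v_x + (5)·v_y = 0, i.e. (-4.099)·v_x + (5)·v_y = 0,
  so v ∝ (b, λ_1 - a) = (5, 4.099) = u.
  ||u|| = √((5)² + (4.099)²) = √(41.802) ≈ 6.4654,
  v_1 = u/||u|| ≈ (0.7733, 0.634) (||v_1|| = 1).

λ_1 = 14.099,  λ_2 = 3.901;  v_1 ≈ (0.7733, 0.634)


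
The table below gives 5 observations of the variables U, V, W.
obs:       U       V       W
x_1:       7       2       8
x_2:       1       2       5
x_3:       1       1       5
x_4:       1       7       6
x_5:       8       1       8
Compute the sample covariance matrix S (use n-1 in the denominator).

Step 1 — column means:
  mean(U) = (7 + 1 + 1 + 1 + 8) / 5 = 18/5 = 3.6
  mean(V) = (2 + 2 + 1 + 7 + 1) / 5 = 13/5 = 2.6
  mean(W) = (8 + 5 + 5 + 6 + 8) / 5 = 32/5 = 6.4

Step 2 — sample covariance S[i,j] = (1/(n-1)) · Σ_k (x_{k,i} - mean_i) · (x_{k,j} - mean_j), with n-1 = 4.
  S[U,U] = ((3.4)·(3.4) + (-2.6)·(-2.6) + (-2.6)·(-2.6) + (-2.6)·(-2.6) + (4.4)·(4.4)) / 4 = 51.2/4 = 12.8
  S[U,V] = ((3.4)·(-0.6) + (-2.6)·(-0.6) + (-2.6)·(-1.6) + (-2.6)·(4.4) + (4.4)·(-1.6)) / 4 = -14.8/4 = -3.7
  S[U,W] = ((3.4)·(1.6) + (-2.6)·(-1.4) + (-2.6)·(-1.4) + (-2.6)·(-0.4) + (4.4)·(1.6)) / 4 = 20.8/4 = 5.2
  S[V,V] = ((-0.6)·(-0.6) + (-0.6)·(-0.6) + (-1.6)·(-1.6) + (4.4)·(4.4) + (-1.6)·(-1.6)) / 4 = 25.2/4 = 6.3
  S[V,W] = ((-0.6)·(1.6) + (-0.6)·(-1.4) + (-1.6)·(-1.4) + (4.4)·(-0.4) + (-1.6)·(1.6)) / 4 = -2.2/4 = -0.55
  S[W,W] = ((1.6)·(1.6) + (-1.4)·(-1.4) + (-1.4)·(-1.4) + (-0.4)·(-0.4) + (1.6)·(1.6)) / 4 = 9.2/4 = 2.3

S is symmetric (S[j,i] = S[i,j]). Assembling:

S = [[12.8, -3.7, 5.2],
 [-3.7, 6.3, -0.55],
 [5.2, -0.55, 2.3]]
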